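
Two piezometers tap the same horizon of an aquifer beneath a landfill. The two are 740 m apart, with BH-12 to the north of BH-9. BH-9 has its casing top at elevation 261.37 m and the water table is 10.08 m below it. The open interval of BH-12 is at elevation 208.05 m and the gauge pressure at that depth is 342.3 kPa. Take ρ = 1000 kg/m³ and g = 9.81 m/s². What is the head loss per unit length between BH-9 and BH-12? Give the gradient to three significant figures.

Total head at BH-9: h = 261.37 − 10.08 = 251.29 m.
Pressure head at BH-12: ψ = P/(ρg) = 342.3×1000 / (1000 × 9.81) = 34.89 m.
Total head at BH-12: h = z + ψ = 208.05 + 34.89 = 242.94 m.
Head difference: h(BH-9) − h(BH-12) = 251.29 − 242.94 = 8.35 m.
Hydraulic gradient: i = |Δh| / L = 8.35 / 740 = 0.0113.

i ≈ 0.0113 m/m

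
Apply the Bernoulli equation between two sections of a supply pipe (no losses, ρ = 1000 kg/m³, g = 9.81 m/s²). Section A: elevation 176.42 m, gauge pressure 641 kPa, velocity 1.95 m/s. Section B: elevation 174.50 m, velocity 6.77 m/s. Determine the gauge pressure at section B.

P₂ ≈ 639 kPa

Pressure head at A: ψ₁ = P₁/(ρg) = 641×1000 / (1000 × 9.81) = 65.34 m.
Velocity heads: v₁²/2g = 1.95²/19.62 = 0.194 m; v₂²/2g = 6.77²/19.62 = 2.336 m.
Total head H = z₁ + ψ₁ + v₁²/2g = 176.42 + 65.34 + 0.194 = 241.95 m.
ψ₂ = H − z₂ − v₂²/2g = 241.95 − 174.50 − 2.336 = 65.11 m.
P₂ = ρgψ₂ = 1000 × 9.81 × 65.11 ≈ 639 kPa.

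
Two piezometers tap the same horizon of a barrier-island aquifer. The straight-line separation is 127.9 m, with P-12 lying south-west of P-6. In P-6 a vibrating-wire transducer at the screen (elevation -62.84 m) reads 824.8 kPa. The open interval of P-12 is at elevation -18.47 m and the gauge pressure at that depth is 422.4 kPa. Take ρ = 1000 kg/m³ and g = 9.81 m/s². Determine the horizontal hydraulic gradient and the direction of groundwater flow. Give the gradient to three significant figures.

Pressure head at P-6: ψ = P/(ρg) = 824.8×1000 / (1000 × 9.81) = 84.08 m.
Total head at P-6: h = z + ψ = -62.84 + 84.08 = 21.24 m.
Pressure head at P-12: ψ = P/(ρg) = 422.4×1000 / (1000 × 9.81) = 43.06 m.
Total head at P-12: h = z + ψ = -18.47 + 43.06 = 24.59 m.
Head difference: h(P-6) − h(P-12) = 21.24 − 24.59 = -3.35 m.
Hydraulic gradient: i = |Δh| / L = 3.35 / 127.9 = 0.0262.
Flow is from higher to lower head: from P-12 toward P-6, i.e. toward the north-east.

i ≈ 0.0262; groundwater flows toward the north-east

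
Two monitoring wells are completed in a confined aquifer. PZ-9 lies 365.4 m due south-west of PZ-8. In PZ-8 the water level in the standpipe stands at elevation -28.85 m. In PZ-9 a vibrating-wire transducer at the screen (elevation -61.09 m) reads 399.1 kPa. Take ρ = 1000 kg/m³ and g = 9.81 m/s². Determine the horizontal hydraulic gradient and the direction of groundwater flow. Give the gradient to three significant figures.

Total head at PZ-8: h = -28.85 m (water level in the piezometer is the total head).
Pressure head at PZ-9: ψ = P/(ρg) = 399.1×1000 / (1000 × 9.81) = 40.68 m.
Total head at PZ-9: h = z + ψ = -61.09 + 40.68 = -20.41 m.
Head difference: h(PZ-8) − h(PZ-9) = -28.85 − (-20.41) = -8.44 m.
Hydraulic gradient: i = |Δh| / L = 8.44 / 365.4 = 0.0231.
Flow is from higher to lower head: from PZ-9 toward PZ-8, i.e. toward the north-east.

i ≈ 0.0231; groundwater flows toward the north-east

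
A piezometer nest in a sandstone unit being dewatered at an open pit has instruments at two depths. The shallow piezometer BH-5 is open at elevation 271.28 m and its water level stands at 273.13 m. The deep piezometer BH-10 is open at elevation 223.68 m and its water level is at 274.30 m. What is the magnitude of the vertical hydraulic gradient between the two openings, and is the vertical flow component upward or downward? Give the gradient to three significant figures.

Total head at BH-5: h = 273.13 m (water level in the standpipe).
Total head at BH-10: h = 274.30 m.
Δh = h(BH-5) − h(BH-10) = 273.13 − 274.30 = -1.17 m.
Vertical separation Δz = 271.28 − 223.68 = 47.60 m.
|i_v| = |Δh| / Δz = 1.17 / 47.60 = 0.0246.
Head is higher in the deep piezometer, so vertical flow is upward (discharge condition).

|i_v| ≈ 0.0246; vertical flow is upward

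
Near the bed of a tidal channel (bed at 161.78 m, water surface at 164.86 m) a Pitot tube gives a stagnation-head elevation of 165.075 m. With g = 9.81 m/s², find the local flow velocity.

Near the bed, under hydrostatic conditions, the piezometric head (z + ψ) equals the free-surface elevation, 164.86 m.
Velocity head = total − piezometric = 165.075 − 164.86 = 0.215 m.
v = √(2g·h_v) = √(2 × 9.81 × 0.215) = 2.05 m/s.

v ≈ 2.05 m/s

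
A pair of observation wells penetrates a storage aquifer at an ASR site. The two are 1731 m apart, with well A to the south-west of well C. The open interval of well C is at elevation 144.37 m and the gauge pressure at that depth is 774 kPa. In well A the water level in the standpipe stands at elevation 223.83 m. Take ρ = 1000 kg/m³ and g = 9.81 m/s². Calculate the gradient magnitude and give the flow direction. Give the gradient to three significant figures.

Pressure head at well C: ψ = P/(ρg) = 774×1000 / (1000 × 9.81) = 78.90 m.
Total head at well C: h = z + ψ = 144.37 + 78.90 = 223.27 m.
Total head at well A: h = 223.83 m (water level in the piezometer is the total head).
Head difference: h(well C) − h(well A) = 223.27 − 223.83 = -0.56 m.
Hydraulic gradient: i = |Δh| / L = 0.56 / 1731 = 0.000324.
Flow is from higher to lower head: from well A toward well C, i.e. toward the north-east.

i ≈ 0.000324; groundwater flows toward the north-east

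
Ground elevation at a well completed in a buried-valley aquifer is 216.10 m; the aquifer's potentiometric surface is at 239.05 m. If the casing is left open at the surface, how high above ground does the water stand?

≈ 22.95 m above ground

Water rises to the potentiometric surface, so the rise above ground = 239.05 − 216.10 = 22.95 m.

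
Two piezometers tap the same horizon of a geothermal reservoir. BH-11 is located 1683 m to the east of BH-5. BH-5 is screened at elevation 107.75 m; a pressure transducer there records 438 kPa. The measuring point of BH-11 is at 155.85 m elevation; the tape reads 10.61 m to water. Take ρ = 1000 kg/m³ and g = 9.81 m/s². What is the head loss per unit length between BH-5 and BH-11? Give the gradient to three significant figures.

i ≈ 0.00425 m/m

Pressure head at BH-5: ψ = P/(ρg) = 438×1000 / (1000 × 9.81) = 44.65 m.
Total head at BH-5: h = z + ψ = 107.75 + 44.65 = 152.40 m.
Total head at BH-11: h = 155.85 − 10.61 = 145.24 m.
Head difference: h(BH-5) − h(BH-11) = 152.40 − 145.24 = 7.16 m.
Hydraulic gradient: i = |Δh| / L = 7.16 / 1683 = 0.00425.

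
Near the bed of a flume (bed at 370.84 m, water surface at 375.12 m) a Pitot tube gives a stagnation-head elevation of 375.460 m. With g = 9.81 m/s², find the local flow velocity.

Near the bed, under hydrostatic conditions, the piezometric head (z + ψ) equals the free-surface elevation, 375.12 m.
Velocity head = total − piezometric = 375.460 − 375.12 = 0.340 m.
v = √(2g·h_v) = √(2 × 9.81 × 0.340) = 2.58 m/s.

v ≈ 2.58 m/s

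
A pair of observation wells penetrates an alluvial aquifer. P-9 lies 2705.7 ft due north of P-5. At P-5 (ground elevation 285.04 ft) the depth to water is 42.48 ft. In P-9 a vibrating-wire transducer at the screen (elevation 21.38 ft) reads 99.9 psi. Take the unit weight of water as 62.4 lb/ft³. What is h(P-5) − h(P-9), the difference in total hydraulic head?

Total head at P-5: h = 285.04 − 42.48 = 242.56 ft.
Pressure head at P-9: ψ = 144·P/γ = 144 × 99.9 / 62.4 = 230.54 ft.
Total head at P-9: h = z + ψ = 21.38 + 230.54 = 251.92 ft.
Head difference: h(P-5) − h(P-9) = 242.56 − 251.92 = -9.36 ft.

Δh ≈ -9.36 ft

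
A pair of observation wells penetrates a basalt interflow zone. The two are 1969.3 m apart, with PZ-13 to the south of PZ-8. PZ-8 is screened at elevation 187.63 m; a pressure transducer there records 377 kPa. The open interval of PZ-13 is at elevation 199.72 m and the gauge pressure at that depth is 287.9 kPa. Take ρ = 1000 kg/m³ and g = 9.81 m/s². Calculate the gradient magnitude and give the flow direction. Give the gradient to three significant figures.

Pressure head at PZ-8: ψ = P/(ρg) = 377×1000 / (1000 × 9.81) = 38.43 m.
Total head at PZ-8: h = z + ψ = 187.63 + 38.43 = 226.06 m.
Pressure head at PZ-13: ψ = P/(ρg) = 287.9×1000 / (1000 × 9.81) = 29.35 m.
Total head at PZ-13: h = z + ψ = 199.72 + 29.35 = 229.07 m.
Head difference: h(PZ-8) − h(PZ-13) = 226.06 − 229.07 = -3.01 m.
Hydraulic gradient: i = |Δh| / L = 3.01 / 1969.3 = 0.00153.
Flow is from higher to lower head: from PZ-13 toward PZ-8, i.e. toward the north.

i ≈ 0.00153; groundwater flows toward the north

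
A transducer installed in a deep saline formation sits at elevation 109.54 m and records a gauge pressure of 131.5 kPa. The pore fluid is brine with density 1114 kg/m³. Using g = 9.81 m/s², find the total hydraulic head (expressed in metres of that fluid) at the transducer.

h ≈ 121.57 m

ψ = P/(ρg) = 131.5×1000 / (1114 × 9.81) = 12.03 m.
h = z + ψ = 109.54 + 12.03 = 121.57 m.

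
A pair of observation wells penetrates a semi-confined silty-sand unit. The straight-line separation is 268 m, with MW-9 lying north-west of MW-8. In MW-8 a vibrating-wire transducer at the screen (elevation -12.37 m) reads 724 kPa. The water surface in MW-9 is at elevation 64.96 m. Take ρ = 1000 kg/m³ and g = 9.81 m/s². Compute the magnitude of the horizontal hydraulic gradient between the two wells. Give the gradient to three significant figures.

i ≈ 0.0132

Pressure head at MW-8: ψ = P/(ρg) = 724×1000 / (1000 × 9.81) = 73.80 m.
Total head at MW-8: h = z + ψ = -12.37 + 73.80 = 61.43 m.
Total head at MW-9: h = 64.96 m (water level in the piezometer is the total head).
Head difference: h(MW-8) − h(MW-9) = 61.43 − 64.96 = -3.53 m.
Hydraulic gradient: i = |Δh| / L = 3.53 / 268 = 0.0132.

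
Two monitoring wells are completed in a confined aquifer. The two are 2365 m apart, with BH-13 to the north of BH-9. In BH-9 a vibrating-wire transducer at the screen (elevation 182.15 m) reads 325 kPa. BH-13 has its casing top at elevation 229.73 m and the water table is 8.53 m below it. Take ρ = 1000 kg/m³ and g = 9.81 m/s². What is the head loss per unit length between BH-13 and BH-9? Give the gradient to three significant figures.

i ≈ 0.00250 m/m

Pressure head at BH-9: ψ = P/(ρg) = 325×1000 / (1000 × 9.81) = 33.13 m.
Total head at BH-9: h = z + ψ = 182.15 + 33.13 = 215.28 m.
Total head at BH-13: h = 229.73 − 8.53 = 221.20 m.
Head difference: h(BH-9) − h(BH-13) = 215.28 − 221.20 = -5.92 m.
Hydraulic gradient: i = |Δh| / L = 5.92 / 2365 = 0.00250.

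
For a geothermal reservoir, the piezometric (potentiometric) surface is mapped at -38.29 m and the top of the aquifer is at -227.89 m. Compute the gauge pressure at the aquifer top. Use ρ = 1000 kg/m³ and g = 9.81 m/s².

Pressure head at the aquifer top: ψ = h − z = -38.29 − (-227.89) = 189.60 m.
P = ρgψ = 1000 × 9.81 × 189.60 = 1859976 Pa ≈ 1860 kPa.

P ≈ 1860 kPa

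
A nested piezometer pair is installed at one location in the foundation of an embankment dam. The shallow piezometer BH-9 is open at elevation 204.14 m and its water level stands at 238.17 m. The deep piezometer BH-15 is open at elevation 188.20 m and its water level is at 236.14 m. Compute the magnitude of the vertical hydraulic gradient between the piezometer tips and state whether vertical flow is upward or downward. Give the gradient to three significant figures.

|i_v| ≈ 0.127; vertical flow is downward

Total head at BH-9: h = 238.17 m (water level in the standpipe).
Total head at BH-15: h = 236.14 m.
Δh = h(BH-9) − h(BH-15) = 238.17 − 236.14 = 2.03 m.
Vertical separation Δz = 204.14 − 188.20 = 15.94 m.
|i_v| = |Δh| / Δz = 2.03 / 15.94 = 0.127.
Head is higher in the shallow piezometer, so vertical flow is downward (recharge condition).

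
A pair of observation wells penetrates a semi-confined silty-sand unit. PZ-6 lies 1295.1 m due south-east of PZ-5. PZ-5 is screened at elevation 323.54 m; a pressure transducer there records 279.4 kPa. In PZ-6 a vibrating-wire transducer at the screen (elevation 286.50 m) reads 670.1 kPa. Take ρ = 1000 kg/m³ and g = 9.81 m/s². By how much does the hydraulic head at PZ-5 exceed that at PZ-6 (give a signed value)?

Pressure head at PZ-5: ψ = P/(ρg) = 279.4×1000 / (1000 × 9.81) = 28.48 m.
Total head at PZ-5: h = z + ψ = 323.54 + 28.48 = 352.02 m.
Pressure head at PZ-6: ψ = P/(ρg) = 670.1×1000 / (1000 × 9.81) = 68.31 m.
Total head at PZ-6: h = z + ψ = 286.50 + 68.31 = 354.81 m.
Head difference: h(PZ-5) − h(PZ-6) = 352.02 − 354.81 = -2.79 m.

Δh ≈ -2.79 m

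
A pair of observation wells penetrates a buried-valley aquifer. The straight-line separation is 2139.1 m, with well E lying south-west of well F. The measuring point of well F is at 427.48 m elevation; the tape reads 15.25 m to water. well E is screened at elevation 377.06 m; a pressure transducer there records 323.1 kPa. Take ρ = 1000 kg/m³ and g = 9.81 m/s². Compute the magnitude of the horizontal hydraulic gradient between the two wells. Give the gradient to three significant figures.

Total head at well F: h = 427.48 − 15.25 = 412.23 m.
Pressure head at well E: ψ = P/(ρg) = 323.1×1000 / (1000 × 9.81) = 32.94 m.
Total head at well E: h = z + ψ = 377.06 + 32.94 = 410.00 m.
Head difference: h(well F) − h(well E) = 412.23 − 410.00 = 2.23 m.
Hydraulic gradient: i = |Δh| / L = 2.23 / 2139.1 = 0.00104.

i ≈ 0.00104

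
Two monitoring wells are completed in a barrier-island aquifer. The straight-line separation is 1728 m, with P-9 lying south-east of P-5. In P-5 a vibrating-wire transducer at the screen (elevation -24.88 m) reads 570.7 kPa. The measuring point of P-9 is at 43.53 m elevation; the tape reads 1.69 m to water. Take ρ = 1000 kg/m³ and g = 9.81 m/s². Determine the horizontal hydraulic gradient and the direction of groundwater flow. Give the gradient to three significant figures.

Pressure head at P-5: ψ = P/(ρg) = 570.7×1000 / (1000 × 9.81) = 58.18 m.
Total head at P-5: h = z + ψ = -24.88 + 58.18 = 33.30 m.
Total head at P-9: h = 43.53 − 1.69 = 41.84 m.
Head difference: h(P-5) − h(P-9) = 33.30 − 41.84 = -8.54 m.
Hydraulic gradient: i = |Δh| / L = 8.54 / 1728 = 0.00494.
Flow is from higher to lower head: from P-9 toward P-5, i.e. toward the north-west.

i ≈ 0.00494; groundwater flows toward the north-west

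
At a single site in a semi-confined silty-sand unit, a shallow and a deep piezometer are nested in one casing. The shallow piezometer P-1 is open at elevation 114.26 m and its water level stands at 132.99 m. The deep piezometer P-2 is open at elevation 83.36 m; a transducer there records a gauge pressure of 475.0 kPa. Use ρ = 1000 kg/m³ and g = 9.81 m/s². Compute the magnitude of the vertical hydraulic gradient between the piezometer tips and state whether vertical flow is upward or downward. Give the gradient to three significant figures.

|i_v| ≈ 0.0392; vertical flow is downward

Total head at P-1: h = 132.99 m (water level in the standpipe).
Pressure head at P-2: ψ = P/(ρg) = 475.0×1000 / (1000 × 9.81) = 48.42 m.
Total head at P-2: h = z + ψ = 83.36 + 48.42 = 131.78 m.
Δh = h(P-1) − h(P-2) = 132.99 − 131.78 = 1.21 m.
Vertical separation Δz = 114.26 − 83.36 = 30.90 m.
|i_v| = |Δh| / Δz = 1.21 / 30.90 = 0.0392.
Head is higher in the shallow piezometer, so vertical flow is downward (recharge condition).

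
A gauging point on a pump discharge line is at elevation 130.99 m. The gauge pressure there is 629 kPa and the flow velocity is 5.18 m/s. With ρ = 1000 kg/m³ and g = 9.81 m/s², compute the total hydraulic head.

h ≈ 196.48 m

Pressure head ψ = P/(ρg) = 629×1000 / (1000 × 9.81) = 64.12 m.
Velocity head = v²/(2g) = 5.18² / (2 × 9.81) = 1.368 m.
h = z + ψ + v²/(2g) = 130.99 + 64.12 + 1.368 = 196.48 m.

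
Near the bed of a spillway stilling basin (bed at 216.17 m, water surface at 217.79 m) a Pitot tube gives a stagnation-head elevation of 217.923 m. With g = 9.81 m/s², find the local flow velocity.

Near the bed, under hydrostatic conditions, the piezometric head (z + ψ) equals the free-surface elevation, 217.79 m.
Velocity head = total − piezometric = 217.923 − 217.79 = 0.133 m.
v = √(2g·h_v) = √(2 × 9.81 × 0.133) = 1.62 m/s.

v ≈ 1.62 m/s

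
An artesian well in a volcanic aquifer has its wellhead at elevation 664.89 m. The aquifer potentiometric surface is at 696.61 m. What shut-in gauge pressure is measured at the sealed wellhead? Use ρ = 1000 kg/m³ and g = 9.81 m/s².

P ≈ 311 kPa

Head above the cap: Δh = 696.61 − 664.89 = 31.72 m.
P = ρgΔh = 1000 × 9.81 × 31.72 = 311173 Pa ≈ 311 kPa.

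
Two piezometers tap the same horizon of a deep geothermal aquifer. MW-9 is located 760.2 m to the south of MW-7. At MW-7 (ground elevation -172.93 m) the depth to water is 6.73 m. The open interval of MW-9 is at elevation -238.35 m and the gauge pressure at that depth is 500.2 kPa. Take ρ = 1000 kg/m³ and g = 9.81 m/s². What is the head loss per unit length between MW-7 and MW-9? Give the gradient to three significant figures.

Total head at MW-7: h = -172.93 − 6.73 = -179.66 m.
Pressure head at MW-9: ψ = P/(ρg) = 500.2×1000 / (1000 × 9.81) = 50.99 m.
Total head at MW-9: h = z + ψ = -238.35 + 50.99 = -187.36 m.
Head difference: h(MW-7) − h(MW-9) = -179.66 − (-187.36) = 7.70 m.
Hydraulic gradient: i = |Δh| / L = 7.70 / 760.2 = 0.0101.

i ≈ 0.0101 m/m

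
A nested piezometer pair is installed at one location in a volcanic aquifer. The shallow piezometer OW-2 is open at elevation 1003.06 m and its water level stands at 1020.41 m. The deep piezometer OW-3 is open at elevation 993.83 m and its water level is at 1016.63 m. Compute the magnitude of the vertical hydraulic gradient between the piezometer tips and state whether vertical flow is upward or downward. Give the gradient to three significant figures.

|i_v| ≈ 0.410; vertical flow is downward

Total head at OW-2: h = 1020.41 m (water level in the standpipe).
Total head at OW-3: h = 1016.63 m.
Δh = h(OW-2) − h(OW-3) = 1020.41 − 1016.63 = 3.78 m.
Vertical separation Δz = 1003.06 − 993.83 = 9.23 m.
|i_v| = |Δh| / Δz = 3.78 / 9.23 = 0.410.
Head is higher in the shallow piezometer, so vertical flow is downward (recharge condition).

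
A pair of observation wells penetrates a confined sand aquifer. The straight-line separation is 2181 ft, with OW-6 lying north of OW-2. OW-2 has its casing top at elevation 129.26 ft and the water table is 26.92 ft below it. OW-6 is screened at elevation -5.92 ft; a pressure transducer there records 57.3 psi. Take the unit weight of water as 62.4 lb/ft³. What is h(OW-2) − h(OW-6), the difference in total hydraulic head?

Δh ≈ -23.97 ft

Total head at OW-2: h = 129.26 − 26.92 = 102.34 ft.
Pressure head at OW-6: ψ = 144·P/γ = 144 × 57.3 / 62.4 = 132.23 ft.
Total head at OW-6: h = z + ψ = -5.92 + 132.23 = 126.31 ft.
Head difference: h(OW-2) − h(OW-6) = 102.34 − 126.31 = -23.97 ft.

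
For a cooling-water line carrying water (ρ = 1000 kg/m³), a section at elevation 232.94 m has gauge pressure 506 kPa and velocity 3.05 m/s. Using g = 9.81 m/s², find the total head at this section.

Pressure head ψ = P/(ρg) = 506×1000 / (1000 × 9.81) = 51.58 m.
Velocity head = v²/(2g) = 3.05² / (2 × 9.81) = 0.474 m.
h = z + ψ + v²/(2g) = 232.94 + 51.58 + 0.474 = 284.99 m.

h ≈ 284.99 m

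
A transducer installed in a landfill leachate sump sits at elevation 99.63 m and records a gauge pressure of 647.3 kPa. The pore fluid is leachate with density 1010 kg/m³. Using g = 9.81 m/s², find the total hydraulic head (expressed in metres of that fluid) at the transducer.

ψ = P/(ρg) = 647.3×1000 / (1010 × 9.81) = 65.33 m.
h = z + ψ = 99.63 + 65.33 = 164.96 m.

h ≈ 164.96 m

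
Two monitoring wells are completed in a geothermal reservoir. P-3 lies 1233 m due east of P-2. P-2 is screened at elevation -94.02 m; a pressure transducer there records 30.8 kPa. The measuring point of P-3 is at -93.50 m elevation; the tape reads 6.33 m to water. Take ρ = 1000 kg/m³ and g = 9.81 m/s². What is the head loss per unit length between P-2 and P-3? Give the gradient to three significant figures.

Pressure head at P-2: ψ = P/(ρg) = 30.8×1000 / (1000 × 9.81) = 3.14 m.
Total head at P-2: h = z + ψ = -94.02 + 3.14 = -90.88 m.
Total head at P-3: h = -93.50 − 6.33 = -99.83 m.
Head difference: h(P-2) − h(P-3) = -90.88 − (-99.83) = 8.95 m.
Hydraulic gradient: i = |Δh| / L = 8.95 / 1233 = 0.00726.

i ≈ 0.00726 m/m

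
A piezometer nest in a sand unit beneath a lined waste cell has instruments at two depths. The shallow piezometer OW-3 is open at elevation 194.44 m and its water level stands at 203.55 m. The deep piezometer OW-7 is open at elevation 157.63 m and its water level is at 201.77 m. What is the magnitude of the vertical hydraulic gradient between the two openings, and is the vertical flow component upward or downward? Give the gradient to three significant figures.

|i_v| ≈ 0.0484; vertical flow is downward

Total head at OW-3: h = 203.55 m (water level in the standpipe).
Total head at OW-7: h = 201.77 m.
Δh = h(OW-3) − h(OW-7) = 203.55 − 201.77 = 1.78 m.
Vertical separation Δz = 194.44 − 157.63 = 36.81 m.
|i_v| = |Δh| / Δz = 1.78 / 36.81 = 0.0484.
Head is higher in the shallow piezometer, so vertical flow is downward (recharge condition).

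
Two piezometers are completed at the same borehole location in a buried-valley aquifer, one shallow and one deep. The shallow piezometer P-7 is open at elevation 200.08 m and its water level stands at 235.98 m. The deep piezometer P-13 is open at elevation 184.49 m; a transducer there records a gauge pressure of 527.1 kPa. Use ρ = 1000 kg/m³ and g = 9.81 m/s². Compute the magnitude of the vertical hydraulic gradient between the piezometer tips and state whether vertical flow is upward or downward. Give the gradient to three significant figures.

|i_v| ≈ 0.144; vertical flow is upward

Total head at P-7: h = 235.98 m (water level in the standpipe).
Pressure head at P-13: ψ = P/(ρg) = 527.1×1000 / (1000 × 9.81) = 53.73 m.
Total head at P-13: h = z + ψ = 184.49 + 53.73 = 238.22 m.
Δh = h(P-7) − h(P-13) = 235.98 − 238.22 = -2.24 m.
Vertical separation Δz = 200.08 − 184.49 = 15.59 m.
|i_v| = |Δh| / Δz = 2.24 / 15.59 = 0.144.
Head is higher in the deep piezometer, so vertical flow is upward (discharge condition).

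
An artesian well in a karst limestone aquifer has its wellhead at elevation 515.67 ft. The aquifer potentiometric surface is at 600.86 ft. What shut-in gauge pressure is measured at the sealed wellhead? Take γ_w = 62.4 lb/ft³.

P ≈ 36.9 psi

Head above the cap: Δh = 600.86 − 515.67 = 85.19 ft.
P = γΔh/144 = 62.4 × 85.19 / 144 = 36.9 psi.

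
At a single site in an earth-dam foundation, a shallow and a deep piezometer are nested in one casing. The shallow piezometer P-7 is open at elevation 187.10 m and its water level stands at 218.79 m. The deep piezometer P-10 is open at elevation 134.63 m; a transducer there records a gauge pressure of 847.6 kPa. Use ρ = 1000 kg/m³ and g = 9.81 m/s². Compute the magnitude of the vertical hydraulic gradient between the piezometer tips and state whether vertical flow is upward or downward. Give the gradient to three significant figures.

Total head at P-7: h = 218.79 m (water level in the standpipe).
Pressure head at P-10: ψ = P/(ρg) = 847.6×1000 / (1000 × 9.81) = 86.40 m.
Total head at P-10: h = z + ψ = 134.63 + 86.40 = 221.03 m.
Δh = h(P-7) − h(P-10) = 218.79 − 221.03 = -2.24 m.
Vertical separation Δz = 187.10 − 134.63 = 52.47 m.
|i_v| = |Δh| / Δz = 2.24 / 52.47 = 0.0427.
Head is higher in the deep piezometer, so vertical flow is upward (discharge condition).

|i_v| ≈ 0.0427; vertical flow is upward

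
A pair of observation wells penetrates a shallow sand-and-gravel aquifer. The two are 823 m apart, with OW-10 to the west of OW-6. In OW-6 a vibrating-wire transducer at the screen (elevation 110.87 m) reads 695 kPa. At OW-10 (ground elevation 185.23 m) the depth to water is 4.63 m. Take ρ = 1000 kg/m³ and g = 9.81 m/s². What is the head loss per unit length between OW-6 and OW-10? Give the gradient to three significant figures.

Pressure head at OW-6: ψ = P/(ρg) = 695×1000 / (1000 × 9.81) = 70.85 m.
Total head at OW-6: h = z + ψ = 110.87 + 70.85 = 181.72 m.
Total head at OW-10: h = 185.23 − 4.63 = 180.60 m.
Head difference: h(OW-6) − h(OW-10) = 181.72 − 180.60 = 1.12 m.
Hydraulic gradient: i = |Δh| / L = 1.12 / 823 = 0.00136.

i ≈ 0.00136 m/m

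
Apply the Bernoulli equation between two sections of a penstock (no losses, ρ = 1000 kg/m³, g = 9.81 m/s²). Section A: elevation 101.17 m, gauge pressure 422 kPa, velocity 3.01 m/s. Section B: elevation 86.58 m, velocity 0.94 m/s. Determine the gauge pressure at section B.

P₂ ≈ 569 kPa

Pressure head at A: ψ₁ = P₁/(ρg) = 422×1000 / (1000 × 9.81) = 43.02 m.
Velocity heads: v₁²/2g = 3.01²/19.62 = 0.462 m; v₂²/2g = 0.94²/19.62 = 0.045 m.
Total head H = z₁ + ψ₁ + v₁²/2g = 101.17 + 43.02 + 0.462 = 144.65 m.
ψ₂ = H − z₂ − v₂²/2g = 144.65 − 86.58 − 0.045 = 58.03 m.
P₂ = ρgψ₂ = 1000 × 9.81 × 58.03 ≈ 569 kPa.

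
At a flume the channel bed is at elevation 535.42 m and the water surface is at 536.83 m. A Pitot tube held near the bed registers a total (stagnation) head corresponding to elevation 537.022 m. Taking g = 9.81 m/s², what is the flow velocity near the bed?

Near the bed, under hydrostatic conditions, the piezometric head (z + ψ) equals the free-surface elevation, 536.83 m.
Velocity head = total − piezometric = 537.022 − 536.83 = 0.192 m.
v = √(2g·h_v) = √(2 × 9.81 × 0.192) = 1.94 m/s.

v ≈ 1.94 m/s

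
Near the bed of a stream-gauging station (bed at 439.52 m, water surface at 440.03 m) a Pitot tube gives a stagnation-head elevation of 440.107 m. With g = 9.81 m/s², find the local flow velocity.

v ≈ 1.23 m/s

Near the bed, under hydrostatic conditions, the piezometric head (z + ψ) equals the free-surface elevation, 440.03 m.
Velocity head = total − piezometric = 440.107 − 440.03 = 0.077 m.
v = √(2g·h_v) = √(2 × 9.81 × 0.077) = 1.23 m/s.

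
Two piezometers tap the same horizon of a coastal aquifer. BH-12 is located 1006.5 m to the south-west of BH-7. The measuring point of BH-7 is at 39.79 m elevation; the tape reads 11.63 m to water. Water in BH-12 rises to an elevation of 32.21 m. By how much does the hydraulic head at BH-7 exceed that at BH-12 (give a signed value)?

Δh ≈ -4.05 m

Total head at BH-7: h = 39.79 − 11.63 = 28.16 m.
Total head at BH-12: h = 32.21 m (water level in the piezometer is the total head).
Head difference: h(BH-7) − h(BH-12) = 28.16 − 32.21 = -4.05 m.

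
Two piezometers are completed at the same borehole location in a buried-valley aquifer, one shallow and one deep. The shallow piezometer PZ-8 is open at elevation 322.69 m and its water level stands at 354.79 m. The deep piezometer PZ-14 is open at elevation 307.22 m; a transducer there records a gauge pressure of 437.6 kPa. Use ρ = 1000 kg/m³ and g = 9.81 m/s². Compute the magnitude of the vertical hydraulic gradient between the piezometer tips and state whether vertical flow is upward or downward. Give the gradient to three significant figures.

Total head at PZ-8: h = 354.79 m (water level in the standpipe).
Pressure head at PZ-14: ψ = P/(ρg) = 437.6×1000 / (1000 × 9.81) = 44.61 m.
Total head at PZ-14: h = z + ψ = 307.22 + 44.61 = 351.83 m.
Δh = h(PZ-8) − h(PZ-14) = 354.79 − 351.83 = 2.96 m.
Vertical separation Δz = 322.69 − 307.22 = 15.47 m.
|i_v| = |Δh| / Δz = 2.96 / 15.47 = 0.191.
Head is higher in the shallow piezometer, so vertical flow is downward (recharge condition).

|i_v| ≈ 0.191; vertical flow is downward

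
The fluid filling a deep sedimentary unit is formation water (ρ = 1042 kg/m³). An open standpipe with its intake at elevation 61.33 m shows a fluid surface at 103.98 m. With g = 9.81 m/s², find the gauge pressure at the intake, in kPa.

Pressure head ψ = h − z = 103.98 − 61.33 = 42.65 m.
P = ρgψ = 1042 × 9.81 × 42.65 = 435969 Pa ≈ 436 kPa.

P ≈ 436 kPa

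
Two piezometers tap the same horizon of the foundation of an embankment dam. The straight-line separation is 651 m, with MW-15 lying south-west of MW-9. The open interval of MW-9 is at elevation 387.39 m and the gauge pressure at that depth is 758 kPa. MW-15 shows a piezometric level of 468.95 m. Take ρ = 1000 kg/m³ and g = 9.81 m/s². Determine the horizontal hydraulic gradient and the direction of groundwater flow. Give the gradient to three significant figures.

i ≈ 0.00659; groundwater flows toward the north-east

Pressure head at MW-9: ψ = P/(ρg) = 758×1000 / (1000 × 9.81) = 77.27 m.
Total head at MW-9: h = z + ψ = 387.39 + 77.27 = 464.66 m.
Total head at MW-15: h = 468.95 m (water level in the piezometer is the total head).
Head difference: h(MW-9) − h(MW-15) = 464.66 − 468.95 = -4.29 m.
Hydraulic gradient: i = |Δh| / L = 4.29 / 651 = 0.00659.
Flow is from higher to lower head: from MW-15 toward MW-9, i.e. toward the north-east.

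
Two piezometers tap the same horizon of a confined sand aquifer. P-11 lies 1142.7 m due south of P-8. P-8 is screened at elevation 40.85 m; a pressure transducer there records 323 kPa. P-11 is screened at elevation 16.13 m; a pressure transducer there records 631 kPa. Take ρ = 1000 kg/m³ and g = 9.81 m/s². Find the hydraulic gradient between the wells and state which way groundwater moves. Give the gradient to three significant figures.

i ≈ 0.00584; groundwater flows toward the north

Pressure head at P-8: ψ = P/(ρg) = 323×1000 / (1000 × 9.81) = 32.93 m.
Total head at P-8: h = z + ψ = 40.85 + 32.93 = 73.78 m.
Pressure head at P-11: ψ = P/(ρg) = 631×1000 / (1000 × 9.81) = 64.32 m.
Total head at P-11: h = z + ψ = 16.13 + 64.32 = 80.45 m.
Head difference: h(P-8) − h(P-11) = 73.78 − 80.45 = -6.67 m.
Hydraulic gradient: i = |Δh| / L = 6.67 / 1142.7 = 0.00584.
Flow is from higher to lower head: from P-11 toward P-8, i.e. toward the north.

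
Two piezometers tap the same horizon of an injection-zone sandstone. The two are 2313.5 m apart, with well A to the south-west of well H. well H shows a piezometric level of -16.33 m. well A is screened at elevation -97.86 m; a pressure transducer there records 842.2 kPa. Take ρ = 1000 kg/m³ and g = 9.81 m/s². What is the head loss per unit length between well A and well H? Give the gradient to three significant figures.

i ≈ 0.00187 m/m

Total head at well H: h = -16.33 m (water level in the piezometer is the total head).
Pressure head at well A: ψ = P/(ρg) = 842.2×1000 / (1000 × 9.81) = 85.85 m.
Total head at well A: h = z + ψ = -97.86 + 85.85 = -12.01 m.
Head difference: h(well H) − h(well A) = -16.33 − (-12.01) = -4.32 m.
Hydraulic gradient: i = |Δh| / L = 4.32 / 2313.5 = 0.00187.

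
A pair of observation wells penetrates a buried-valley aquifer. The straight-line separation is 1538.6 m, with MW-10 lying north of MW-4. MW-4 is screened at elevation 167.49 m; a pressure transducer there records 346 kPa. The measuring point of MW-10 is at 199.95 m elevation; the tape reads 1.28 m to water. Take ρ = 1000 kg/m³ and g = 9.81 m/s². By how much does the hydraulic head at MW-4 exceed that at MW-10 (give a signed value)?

Δh ≈ 4.09 m

Pressure head at MW-4: ψ = P/(ρg) = 346×1000 / (1000 × 9.81) = 35.27 m.
Total head at MW-4: h = z + ψ = 167.49 + 35.27 = 202.76 m.
Total head at MW-10: h = 199.95 − 1.28 = 198.67 m.
Head difference: h(MW-4) − h(MW-10) = 202.76 − 198.67 = 4.09 m.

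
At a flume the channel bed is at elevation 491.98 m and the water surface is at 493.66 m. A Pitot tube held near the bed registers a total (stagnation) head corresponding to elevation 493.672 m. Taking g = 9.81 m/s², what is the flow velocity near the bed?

v ≈ 0.485 m/s

Near the bed, under hydrostatic conditions, the piezometric head (z + ψ) equals the free-surface elevation, 493.66 m.
Velocity head = total − piezometric = 493.672 − 493.66 = 0.012 m.
v = √(2g·h_v) = √(2 × 9.81 × 0.012) = 0.485 m/s.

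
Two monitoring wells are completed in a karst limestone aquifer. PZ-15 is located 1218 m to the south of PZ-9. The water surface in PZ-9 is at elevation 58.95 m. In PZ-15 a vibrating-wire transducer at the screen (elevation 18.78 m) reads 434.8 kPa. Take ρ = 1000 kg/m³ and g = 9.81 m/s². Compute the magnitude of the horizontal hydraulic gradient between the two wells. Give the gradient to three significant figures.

Total head at PZ-9: h = 58.95 m (water level in the piezometer is the total head).
Pressure head at PZ-15: ψ = P/(ρg) = 434.8×1000 / (1000 × 9.81) = 44.32 m.
Total head at PZ-15: h = z + ψ = 18.78 + 44.32 = 63.10 m.
Head difference: h(PZ-9) − h(PZ-15) = 58.95 − 63.10 = -4.15 m.
Hydraulic gradient: i = |Δh| / L = 4.15 / 1218 = 0.00341.

i ≈ 0.00341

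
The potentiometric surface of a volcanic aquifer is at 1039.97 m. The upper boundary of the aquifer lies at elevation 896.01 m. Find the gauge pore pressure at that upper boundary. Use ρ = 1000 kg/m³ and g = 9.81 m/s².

P ≈ 1410 kPa

Pressure head at the aquifer top: ψ = h − z = 1039.97 − 896.01 = 143.96 m.
P = ρgψ = 1000 × 9.81 × 143.96 = 1412248 Pa ≈ 1410 kPa.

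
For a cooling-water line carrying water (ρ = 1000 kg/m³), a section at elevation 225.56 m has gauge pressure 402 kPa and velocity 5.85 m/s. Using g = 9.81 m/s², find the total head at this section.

h ≈ 268.28 m

Pressure head ψ = P/(ρg) = 402×1000 / (1000 × 9.81) = 40.98 m.
Velocity head = v²/(2g) = 5.85² / (2 × 9.81) = 1.744 m.
h = z + ψ + v²/(2g) = 225.56 + 40.98 + 1.744 = 268.28 m.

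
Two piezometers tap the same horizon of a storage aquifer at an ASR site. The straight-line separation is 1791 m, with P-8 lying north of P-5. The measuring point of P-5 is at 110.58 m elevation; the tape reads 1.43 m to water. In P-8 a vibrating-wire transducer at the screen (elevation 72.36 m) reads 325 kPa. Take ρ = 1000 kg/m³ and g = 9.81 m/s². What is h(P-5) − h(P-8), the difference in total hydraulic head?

Total head at P-5: h = 110.58 − 1.43 = 109.15 m.
Pressure head at P-8: ψ = P/(ρg) = 325×1000 / (1000 × 9.81) = 33.13 m.
Total head at P-8: h = z + ψ = 72.36 + 33.13 = 105.49 m.
Head difference: h(P-5) − h(P-8) = 109.15 − 105.49 = 3.66 m.

Δh ≈ 3.66 m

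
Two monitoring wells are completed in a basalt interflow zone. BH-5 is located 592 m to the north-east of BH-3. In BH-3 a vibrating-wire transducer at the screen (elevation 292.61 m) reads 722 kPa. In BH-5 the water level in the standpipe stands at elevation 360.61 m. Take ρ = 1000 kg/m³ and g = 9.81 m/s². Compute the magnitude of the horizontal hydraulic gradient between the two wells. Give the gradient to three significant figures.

i ≈ 0.00946

Pressure head at BH-3: ψ = P/(ρg) = 722×1000 / (1000 × 9.81) = 73.60 m.
Total head at BH-3: h = z + ψ = 292.61 + 73.60 = 366.21 m.
Total head at BH-5: h = 360.61 m (water level in the piezometer is the total head).
Head difference: h(BH-3) − h(BH-5) = 366.21 − 360.61 = 5.60 m.
Hydraulic gradient: i = |Δh| / L = 5.60 / 592 = 0.00946.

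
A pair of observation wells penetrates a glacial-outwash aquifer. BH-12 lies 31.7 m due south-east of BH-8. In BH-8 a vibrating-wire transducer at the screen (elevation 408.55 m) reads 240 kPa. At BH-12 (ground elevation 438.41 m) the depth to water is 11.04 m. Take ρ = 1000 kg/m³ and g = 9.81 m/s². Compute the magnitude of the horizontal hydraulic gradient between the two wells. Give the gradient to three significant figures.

Pressure head at BH-8: ψ = P/(ρg) = 240×1000 / (1000 × 9.81) = 24.46 m.
Total head at BH-8: h = z + ψ = 408.55 + 24.46 = 433.01 m.
Total head at BH-12: h = 438.41 − 11.04 = 427.37 m.
Head difference: h(BH-8) − h(BH-12) = 433.01 − 427.37 = 5.64 m.
Hydraulic gradient: i = |Δh| / L = 5.64 / 31.7 = 0.178.

i ≈ 0.178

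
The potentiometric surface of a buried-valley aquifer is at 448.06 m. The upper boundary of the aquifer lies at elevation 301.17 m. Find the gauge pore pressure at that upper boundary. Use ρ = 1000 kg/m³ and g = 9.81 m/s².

Pressure head at the aquifer top: ψ = h − z = 448.06 − 301.17 = 146.89 m.
P = ρgψ = 1000 × 9.81 × 146.89 = 1440991 Pa ≈ 1440 kPa.

P ≈ 1440 kPa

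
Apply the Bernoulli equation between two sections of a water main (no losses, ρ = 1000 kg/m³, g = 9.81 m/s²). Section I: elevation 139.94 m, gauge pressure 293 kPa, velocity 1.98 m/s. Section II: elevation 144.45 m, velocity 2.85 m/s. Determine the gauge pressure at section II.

Pressure head at I: ψ₁ = P₁/(ρg) = 293×1000 / (1000 × 9.81) = 29.87 m.
Velocity heads: v₁²/2g = 1.98²/19.62 = 0.200 m; v₂²/2g = 2.85²/19.62 = 0.414 m.
Total head H = z₁ + ψ₁ + v₁²/2g = 139.94 + 29.87 + 0.200 = 170.01 m.
ψ₂ = H − z₂ − v₂²/2g = 170.01 − 144.45 − 0.414 = 25.15 m.
P₂ = ρgψ₂ = 1000 × 9.81 × 25.15 ≈ 247 kPa.

P₂ ≈ 247 kPa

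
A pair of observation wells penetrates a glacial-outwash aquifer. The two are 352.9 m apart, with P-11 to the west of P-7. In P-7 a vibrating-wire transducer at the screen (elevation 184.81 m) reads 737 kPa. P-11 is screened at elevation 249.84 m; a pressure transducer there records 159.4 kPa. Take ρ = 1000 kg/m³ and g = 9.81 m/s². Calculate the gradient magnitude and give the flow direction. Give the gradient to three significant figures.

i ≈ 0.0174; groundwater flows toward the east

Pressure head at P-7: ψ = P/(ρg) = 737×1000 / (1000 × 9.81) = 75.13 m.
Total head at P-7: h = z + ψ = 184.81 + 75.13 = 259.94 m.
Pressure head at P-11: ψ = P/(ρg) = 159.4×1000 / (1000 × 9.81) = 16.25 m.
Total head at P-11: h = z + ψ = 249.84 + 16.25 = 266.09 m.
Head difference: h(P-7) − h(P-11) = 259.94 − 266.09 = -6.15 m.
Hydraulic gradient: i = |Δh| / L = 6.15 / 352.9 = 0.0174.
Flow is from higher to lower head: from P-11 toward P-7, i.e. toward the east.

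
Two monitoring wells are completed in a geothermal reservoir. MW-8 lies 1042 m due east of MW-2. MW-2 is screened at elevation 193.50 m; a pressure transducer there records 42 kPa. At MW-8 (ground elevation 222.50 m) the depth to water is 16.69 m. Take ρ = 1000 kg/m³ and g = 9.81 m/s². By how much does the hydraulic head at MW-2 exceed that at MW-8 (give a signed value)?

Pressure head at MW-2: ψ = P/(ρg) = 42×1000 / (1000 × 9.81) = 4.28 m.
Total head at MW-2: h = z + ψ = 193.50 + 4.28 = 197.78 m.
Total head at MW-8: h = 222.50 − 16.69 = 205.81 m.
Head difference: h(MW-2) − h(MW-8) = 197.78 − 205.81 = -8.03 m.

Δh ≈ -8.03 m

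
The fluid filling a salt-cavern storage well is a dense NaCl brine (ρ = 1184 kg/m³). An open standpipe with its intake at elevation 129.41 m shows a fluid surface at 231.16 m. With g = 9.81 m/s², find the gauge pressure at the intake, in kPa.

Pressure head ψ = h − z = 231.16 − 129.41 = 101.75 m.
P = ρgψ = 1184 × 9.81 × 101.75 = 1181830 Pa ≈ 1180 kPa.

P ≈ 1180 kPa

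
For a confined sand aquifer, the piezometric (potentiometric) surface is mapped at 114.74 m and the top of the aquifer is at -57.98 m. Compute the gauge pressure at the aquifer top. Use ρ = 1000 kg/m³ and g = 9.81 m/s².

Pressure head at the aquifer top: ψ = h − z = 114.74 − (-57.98) = 172.72 m.
P = ρgψ = 1000 × 9.81 × 172.72 = 1694383 Pa ≈ 1690 kPa.

P ≈ 1690 kPa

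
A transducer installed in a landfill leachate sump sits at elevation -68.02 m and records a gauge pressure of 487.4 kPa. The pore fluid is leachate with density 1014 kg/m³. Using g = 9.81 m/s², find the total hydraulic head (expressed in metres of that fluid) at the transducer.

ψ = P/(ρg) = 487.4×1000 / (1014 × 9.81) = 49.00 m.
h = z + ψ = -68.02 + 49.00 = -19.02 m.

h ≈ -19.02 m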